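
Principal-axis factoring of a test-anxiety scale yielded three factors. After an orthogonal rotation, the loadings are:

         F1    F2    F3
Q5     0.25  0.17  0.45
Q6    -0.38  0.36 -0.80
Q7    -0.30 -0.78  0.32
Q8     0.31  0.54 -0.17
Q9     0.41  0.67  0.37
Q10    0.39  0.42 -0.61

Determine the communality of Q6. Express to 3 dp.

0.914

h² = (-0.38)² + 0.36² + (-0.80)² = 0.1444 + 0.1296 + 0.6400 = 0.9140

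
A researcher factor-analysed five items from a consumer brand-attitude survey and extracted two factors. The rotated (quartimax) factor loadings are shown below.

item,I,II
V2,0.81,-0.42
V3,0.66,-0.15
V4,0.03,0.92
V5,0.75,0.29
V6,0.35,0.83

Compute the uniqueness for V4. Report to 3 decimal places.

h² = 0.03² + 0.92² = 0.0009 + 0.8464 = 0.8473
Uniqueness u² = 1 − h² = 1 − 0.8473 = 0.1527

0.153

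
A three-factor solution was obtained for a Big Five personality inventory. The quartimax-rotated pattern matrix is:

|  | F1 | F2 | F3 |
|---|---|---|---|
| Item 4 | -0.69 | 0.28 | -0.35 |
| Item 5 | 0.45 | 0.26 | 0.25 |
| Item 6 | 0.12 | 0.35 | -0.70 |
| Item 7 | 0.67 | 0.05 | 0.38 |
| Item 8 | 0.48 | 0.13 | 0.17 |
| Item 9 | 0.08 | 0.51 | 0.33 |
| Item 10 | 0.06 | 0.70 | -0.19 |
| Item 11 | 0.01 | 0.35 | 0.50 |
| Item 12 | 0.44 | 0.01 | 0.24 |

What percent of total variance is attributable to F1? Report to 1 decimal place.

SS loadings for F1 = (-0.69)² + 0.45² + 0.12² + 0.67² + 0.48² + 0.08² + 0.06² + 0.01² + 0.44² = 1.5760
With 9 standardized items, total variance = 9. Proportion = 1.5760/9 = 0.1751 → 17.51%.

17.5%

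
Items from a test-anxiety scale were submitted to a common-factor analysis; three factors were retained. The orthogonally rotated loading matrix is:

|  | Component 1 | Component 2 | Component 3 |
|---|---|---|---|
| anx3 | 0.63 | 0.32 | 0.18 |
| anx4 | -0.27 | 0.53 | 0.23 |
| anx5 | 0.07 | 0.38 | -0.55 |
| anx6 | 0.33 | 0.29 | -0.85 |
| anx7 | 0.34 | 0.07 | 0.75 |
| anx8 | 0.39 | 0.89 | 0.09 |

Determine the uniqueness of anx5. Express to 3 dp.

0.548

h² = 0.07² + 0.38² + (-0.55)² = 0.0049 + 0.1444 + 0.3025 = 0.4518
Uniqueness u² = 1 − h² = 1 − 0.4518 = 0.5482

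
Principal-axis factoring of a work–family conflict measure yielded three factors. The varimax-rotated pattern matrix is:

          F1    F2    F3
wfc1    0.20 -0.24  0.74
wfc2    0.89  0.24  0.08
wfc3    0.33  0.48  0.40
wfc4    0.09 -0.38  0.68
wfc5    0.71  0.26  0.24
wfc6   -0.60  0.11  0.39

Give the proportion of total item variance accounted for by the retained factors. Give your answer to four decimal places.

0.6282

SS loadings by factor: 1.8132, 0.5697, 1.3861; total = 3.7690.
Total variance with 6 standardized items is 6, so the solution explains 3.7690/6 = 0.6282.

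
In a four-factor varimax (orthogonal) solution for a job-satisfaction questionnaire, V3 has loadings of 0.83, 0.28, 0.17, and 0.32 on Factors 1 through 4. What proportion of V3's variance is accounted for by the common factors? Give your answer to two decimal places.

0.90

h² = 0.83² + 0.28² + 0.17² + 0.32² = 0.6889 + 0.0784 + 0.0289 + 0.1024 = 0.8986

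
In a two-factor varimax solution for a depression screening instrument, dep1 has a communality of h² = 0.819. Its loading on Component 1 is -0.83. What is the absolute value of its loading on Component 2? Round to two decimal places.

Under orthogonal rotation h² = Σλ², so λ_Component 2² = h² − (0.6889) = 0.819 − 0.6889 = 0.1301.
|λ| = √0.1301 = 0.3607.

0.36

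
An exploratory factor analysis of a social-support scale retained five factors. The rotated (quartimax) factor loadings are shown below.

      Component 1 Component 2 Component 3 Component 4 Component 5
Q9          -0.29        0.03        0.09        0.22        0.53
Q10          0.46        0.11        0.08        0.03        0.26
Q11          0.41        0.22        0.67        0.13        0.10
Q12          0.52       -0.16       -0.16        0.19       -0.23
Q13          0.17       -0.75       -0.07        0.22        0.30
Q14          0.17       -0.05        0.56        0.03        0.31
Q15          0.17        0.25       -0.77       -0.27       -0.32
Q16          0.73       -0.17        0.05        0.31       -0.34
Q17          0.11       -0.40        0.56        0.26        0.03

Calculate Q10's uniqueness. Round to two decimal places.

0.70

h² = 0.46² + 0.11² + 0.08² + 0.03² + 0.26² = 0.2116 + 0.0121 + 0.0064 + 0.0009 + 0.0676 = 0.2986
Uniqueness u² = 1 − h² = 1 − 0.2986 = 0.7014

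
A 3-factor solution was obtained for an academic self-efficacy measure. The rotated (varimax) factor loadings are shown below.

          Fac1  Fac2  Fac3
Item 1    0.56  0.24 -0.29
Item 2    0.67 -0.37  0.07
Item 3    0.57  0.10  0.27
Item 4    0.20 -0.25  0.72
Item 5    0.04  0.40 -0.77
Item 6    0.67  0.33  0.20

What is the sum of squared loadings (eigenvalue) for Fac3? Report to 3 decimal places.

SS loadings for Fac3 = (-0.29)² + 0.07² + 0.27² + 0.72² + (-0.77)² + 0.20² = 0.0841 + 0.0049 + 0.0729 + 0.5184 + 0.5929 + 0.0400 = 1.3132

1.313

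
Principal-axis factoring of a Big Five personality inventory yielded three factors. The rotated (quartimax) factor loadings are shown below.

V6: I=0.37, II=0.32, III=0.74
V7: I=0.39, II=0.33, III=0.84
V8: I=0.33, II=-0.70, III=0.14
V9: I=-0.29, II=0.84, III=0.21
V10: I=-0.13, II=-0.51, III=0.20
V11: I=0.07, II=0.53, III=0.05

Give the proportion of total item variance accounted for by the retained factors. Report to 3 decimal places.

0.635

Communalities: 0.7869, 0.9666, 0.6185, 0.8338, 0.3170, 0.2883; Σh² = 3.8111.
Total variance with 6 standardized items is 6, so the solution explains 3.8111/6 = 0.6352.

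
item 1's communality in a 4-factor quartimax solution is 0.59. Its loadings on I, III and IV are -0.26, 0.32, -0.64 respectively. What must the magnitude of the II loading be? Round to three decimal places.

Under orthogonal rotation h² = Σλ², so λ_II² = h² − (0.5796) = 0.59 − 0.5796 = 0.0104.
|λ| = √0.0104 = 0.1020.

0.102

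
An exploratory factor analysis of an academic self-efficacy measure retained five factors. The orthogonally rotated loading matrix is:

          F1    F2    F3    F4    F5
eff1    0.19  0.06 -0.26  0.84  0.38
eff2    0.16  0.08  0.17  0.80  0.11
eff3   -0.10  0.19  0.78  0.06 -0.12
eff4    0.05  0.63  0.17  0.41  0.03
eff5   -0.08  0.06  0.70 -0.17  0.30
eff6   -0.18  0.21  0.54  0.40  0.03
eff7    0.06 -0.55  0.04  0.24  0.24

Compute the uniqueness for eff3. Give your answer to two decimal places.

0.33

h² = (-0.10)² + 0.19² + 0.78² + 0.06² + (-0.12)² = 0.0100 + 0.0361 + 0.6084 + 0.0036 + 0.0144 = 0.6725
Uniqueness u² = 1 − h² = 1 − 0.6725 = 0.3275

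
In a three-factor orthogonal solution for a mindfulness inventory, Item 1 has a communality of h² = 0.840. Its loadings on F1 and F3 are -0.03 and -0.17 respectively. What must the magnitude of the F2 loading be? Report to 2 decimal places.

Under orthogonal rotation h² = Σλ², so λ_F2² = h² − (0.0298) = 0.840 − 0.0298 = 0.8102.
|λ| = √0.8102 = 0.9001.

0.90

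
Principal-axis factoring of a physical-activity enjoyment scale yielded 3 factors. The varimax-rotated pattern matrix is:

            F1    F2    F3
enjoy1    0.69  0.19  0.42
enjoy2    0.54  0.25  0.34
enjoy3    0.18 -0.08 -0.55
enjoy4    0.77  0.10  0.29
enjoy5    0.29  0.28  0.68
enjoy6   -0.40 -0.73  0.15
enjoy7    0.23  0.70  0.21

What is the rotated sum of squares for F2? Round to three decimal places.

SS loadings for F2 = 0.19² + 0.25² + (-0.08)² + 0.10² + 0.28² + (-0.73)² + 0.70² = 0.0361 + 0.0625 + 0.0064 + 0.0100 + 0.0784 + 0.5329 + 0.4900 = 1.2163

1.216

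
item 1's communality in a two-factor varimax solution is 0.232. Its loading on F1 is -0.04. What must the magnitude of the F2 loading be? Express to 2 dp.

Under orthogonal rotation h² = Σλ², so λ_F2² = h² − (0.0016) = 0.232 − 0.0016 = 0.2304.
|λ| = √0.2304 = 0.4800.

0.48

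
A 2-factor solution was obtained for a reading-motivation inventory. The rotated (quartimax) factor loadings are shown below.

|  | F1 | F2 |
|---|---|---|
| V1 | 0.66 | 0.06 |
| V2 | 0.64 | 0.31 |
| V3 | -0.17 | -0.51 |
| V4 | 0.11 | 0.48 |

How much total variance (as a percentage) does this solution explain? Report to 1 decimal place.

SS loadings by factor: 0.8862, 0.5902; total = 1.4764.
Total variance with 4 standardized items is 4, so the solution explains 1.4764/4 = 0.3691 = 36.91%.

36.9%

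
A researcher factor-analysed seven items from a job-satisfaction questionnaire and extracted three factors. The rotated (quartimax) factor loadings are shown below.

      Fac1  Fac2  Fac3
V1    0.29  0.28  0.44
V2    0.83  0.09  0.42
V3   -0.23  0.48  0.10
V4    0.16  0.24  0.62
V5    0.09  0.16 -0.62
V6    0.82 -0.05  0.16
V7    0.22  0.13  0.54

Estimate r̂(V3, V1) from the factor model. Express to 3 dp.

r̂ = Σ λ_i·λ_j across factors = (-0.23)(0.29) + (0.48)(0.28) + (0.10)(0.44)
  = -0.0667 +0.1344 +0.0440 = 0.1117

0.112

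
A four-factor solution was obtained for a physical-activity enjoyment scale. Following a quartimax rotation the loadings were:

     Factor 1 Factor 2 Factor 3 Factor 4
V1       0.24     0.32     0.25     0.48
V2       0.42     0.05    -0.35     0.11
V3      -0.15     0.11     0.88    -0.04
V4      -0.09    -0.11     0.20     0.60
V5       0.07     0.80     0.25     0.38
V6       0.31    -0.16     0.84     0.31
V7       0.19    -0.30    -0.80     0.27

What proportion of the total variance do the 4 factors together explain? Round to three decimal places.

Communalities: 0.4529, 0.3135, 0.8106, 0.4202, 0.8518, 0.9234, 0.8390; Σh² = 4.6114.
Total variance with 7 standardized items is 7, so the solution explains 4.6114/7 = 0.6588.

0.659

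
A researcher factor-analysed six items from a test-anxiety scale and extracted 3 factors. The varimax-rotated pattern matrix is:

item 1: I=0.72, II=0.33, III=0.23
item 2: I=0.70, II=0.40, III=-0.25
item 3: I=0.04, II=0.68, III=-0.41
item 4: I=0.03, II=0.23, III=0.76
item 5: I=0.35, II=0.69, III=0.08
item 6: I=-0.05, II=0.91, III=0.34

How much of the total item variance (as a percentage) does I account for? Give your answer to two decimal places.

18.93%

SS loadings for I = 0.72² + 0.70² + 0.04² + 0.03² + 0.35² + (-0.05)² = 1.1359
With 6 standardized items, total variance = 6. Proportion = 1.1359/6 = 0.1893 → 18.93%.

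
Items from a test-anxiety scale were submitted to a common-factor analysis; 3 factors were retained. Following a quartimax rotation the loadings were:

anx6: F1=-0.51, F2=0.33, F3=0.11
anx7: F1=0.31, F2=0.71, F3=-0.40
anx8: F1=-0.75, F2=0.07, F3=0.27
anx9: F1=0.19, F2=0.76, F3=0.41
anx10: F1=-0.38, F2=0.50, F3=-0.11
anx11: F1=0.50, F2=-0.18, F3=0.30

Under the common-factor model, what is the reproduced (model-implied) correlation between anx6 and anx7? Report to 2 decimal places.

r̂ = Σ λ_i·λ_j across factors = (-0.51)(0.31) + (0.33)(0.71) + (0.11)(-0.40)
  = -0.1581 +0.2343 -0.0440 = 0.0322

0.03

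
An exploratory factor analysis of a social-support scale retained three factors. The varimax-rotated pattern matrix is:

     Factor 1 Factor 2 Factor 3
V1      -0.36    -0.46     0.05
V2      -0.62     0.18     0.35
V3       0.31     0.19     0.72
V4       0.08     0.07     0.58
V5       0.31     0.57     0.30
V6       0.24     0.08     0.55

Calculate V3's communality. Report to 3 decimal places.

h² = 0.31² + 0.19² + 0.72² = 0.0961 + 0.0361 + 0.5184 = 0.6506

0.651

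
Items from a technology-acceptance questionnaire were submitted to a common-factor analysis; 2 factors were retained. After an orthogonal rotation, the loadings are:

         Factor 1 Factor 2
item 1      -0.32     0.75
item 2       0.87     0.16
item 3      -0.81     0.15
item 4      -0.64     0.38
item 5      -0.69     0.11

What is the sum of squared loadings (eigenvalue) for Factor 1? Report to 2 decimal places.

2.40

SS loadings for Factor 1 = (-0.32)² + 0.87² + (-0.81)² + (-0.64)² + (-0.69)² = 0.1024 + 0.7569 + 0.6561 + 0.4096 + 0.4761 = 2.4011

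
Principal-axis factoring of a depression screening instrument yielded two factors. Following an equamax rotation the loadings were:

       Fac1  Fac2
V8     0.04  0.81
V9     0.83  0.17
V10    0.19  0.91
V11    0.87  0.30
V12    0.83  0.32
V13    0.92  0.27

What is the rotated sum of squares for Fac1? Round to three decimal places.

3.019

SS loadings for Fac1 = 0.04² + 0.83² + 0.19² + 0.87² + 0.83² + 0.92² = 0.0016 + 0.6889 + 0.0361 + 0.7569 + 0.6889 + 0.8464 = 3.0188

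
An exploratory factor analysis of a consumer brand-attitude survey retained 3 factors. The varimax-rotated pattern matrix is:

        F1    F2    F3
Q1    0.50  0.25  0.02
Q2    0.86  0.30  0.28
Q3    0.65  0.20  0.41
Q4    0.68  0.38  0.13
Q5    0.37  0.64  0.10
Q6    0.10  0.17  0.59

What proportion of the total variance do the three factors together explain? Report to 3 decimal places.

0.570

Communalities: 0.3129, 0.9080, 0.6306, 0.6237, 0.5565, 0.3870; Σh² = 3.4187.
Total variance with 6 standardized items is 6, so the solution explains 3.4187/6 = 0.5698.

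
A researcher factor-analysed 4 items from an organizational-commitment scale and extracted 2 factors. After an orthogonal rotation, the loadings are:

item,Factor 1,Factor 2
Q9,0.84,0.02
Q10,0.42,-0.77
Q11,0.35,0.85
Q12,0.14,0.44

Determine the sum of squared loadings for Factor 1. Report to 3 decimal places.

1.024

SS loadings for Factor 1 = 0.84² + 0.42² + 0.35² + 0.14² = 0.7056 + 0.1764 + 0.1225 + 0.0196 = 1.0241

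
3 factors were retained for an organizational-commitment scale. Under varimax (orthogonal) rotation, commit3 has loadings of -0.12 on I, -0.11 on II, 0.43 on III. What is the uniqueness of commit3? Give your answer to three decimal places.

h² = (-0.12)² + (-0.11)² + 0.43² = 0.0144 + 0.0121 + 0.1849 = 0.2114
Uniqueness u² = 1 − h² = 1 − 0.2114 = 0.7886

0.789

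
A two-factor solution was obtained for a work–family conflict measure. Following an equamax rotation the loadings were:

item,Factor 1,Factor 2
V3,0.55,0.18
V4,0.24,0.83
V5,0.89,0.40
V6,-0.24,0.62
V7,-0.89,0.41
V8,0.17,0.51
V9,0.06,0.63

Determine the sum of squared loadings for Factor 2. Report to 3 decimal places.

SS loadings for Factor 2 = 0.18² + 0.83² + 0.40² + 0.62² + 0.41² + 0.51² + 0.63² = 0.0324 + 0.6889 + 0.1600 + 0.3844 + 0.1681 + 0.2601 + 0.3969 = 2.0908

2.091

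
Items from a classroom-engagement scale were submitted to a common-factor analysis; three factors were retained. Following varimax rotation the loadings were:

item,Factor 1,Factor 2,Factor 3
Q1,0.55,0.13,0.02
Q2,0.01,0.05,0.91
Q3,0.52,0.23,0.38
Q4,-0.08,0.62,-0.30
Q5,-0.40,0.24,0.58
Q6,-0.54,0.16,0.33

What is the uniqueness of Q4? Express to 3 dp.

h² = (-0.08)² + 0.62² + (-0.30)² = 0.0064 + 0.3844 + 0.0900 = 0.4808
Uniqueness u² = 1 − h² = 1 − 0.4808 = 0.5192

0.519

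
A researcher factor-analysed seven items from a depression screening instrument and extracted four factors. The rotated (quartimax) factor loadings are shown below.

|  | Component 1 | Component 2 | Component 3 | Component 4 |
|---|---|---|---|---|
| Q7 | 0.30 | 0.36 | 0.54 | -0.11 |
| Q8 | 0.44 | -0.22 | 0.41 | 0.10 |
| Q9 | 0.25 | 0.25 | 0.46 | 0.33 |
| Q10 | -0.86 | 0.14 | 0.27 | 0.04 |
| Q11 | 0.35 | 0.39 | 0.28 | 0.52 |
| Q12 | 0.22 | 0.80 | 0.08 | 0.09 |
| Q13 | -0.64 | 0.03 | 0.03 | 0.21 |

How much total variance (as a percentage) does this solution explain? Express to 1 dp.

57.2%

Communalities: 0.5233, 0.4201, 0.4455, 0.8337, 0.6234, 0.7029, 0.4555; Σh² = 4.0044.
Total variance with 7 standardized items is 7, so the solution explains 4.0044/7 = 0.5721 = 57.21%.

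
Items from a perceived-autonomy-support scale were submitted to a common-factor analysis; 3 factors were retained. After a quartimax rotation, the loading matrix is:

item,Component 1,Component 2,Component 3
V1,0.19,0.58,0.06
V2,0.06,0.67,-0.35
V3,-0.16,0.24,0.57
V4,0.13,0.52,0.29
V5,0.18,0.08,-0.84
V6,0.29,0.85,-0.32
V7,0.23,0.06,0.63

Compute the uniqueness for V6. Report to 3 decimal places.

0.091

h² = 0.29² + 0.85² + (-0.32)² = 0.0841 + 0.7225 + 0.1024 = 0.9090
Uniqueness u² = 1 − h² = 1 − 0.9090 = 0.0910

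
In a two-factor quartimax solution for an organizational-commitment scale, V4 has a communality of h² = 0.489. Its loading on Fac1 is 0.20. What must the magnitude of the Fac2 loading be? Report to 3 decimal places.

0.670

Under orthogonal rotation h² = Σλ², so λ_Fac2² = h² − (0.0400) = 0.489 − 0.0400 = 0.4490.
|λ| = √0.4490 = 0.6701.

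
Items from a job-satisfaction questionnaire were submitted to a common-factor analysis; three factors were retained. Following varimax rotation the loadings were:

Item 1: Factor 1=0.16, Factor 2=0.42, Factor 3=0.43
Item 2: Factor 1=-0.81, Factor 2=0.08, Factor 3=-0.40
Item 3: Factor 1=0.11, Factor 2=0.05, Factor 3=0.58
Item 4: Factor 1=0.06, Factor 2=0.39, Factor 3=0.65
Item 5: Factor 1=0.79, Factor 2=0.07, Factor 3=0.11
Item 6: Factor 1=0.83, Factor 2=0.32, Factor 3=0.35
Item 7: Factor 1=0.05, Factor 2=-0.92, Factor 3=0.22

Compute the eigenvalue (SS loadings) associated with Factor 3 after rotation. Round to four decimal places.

SS loadings for Factor 3 = 0.43² + (-0.40)² + 0.58² + 0.65² + 0.11² + 0.35² + 0.22² = 0.1849 + 0.1600 + 0.3364 + 0.4225 + 0.0121 + 0.1225 + 0.0484 = 1.2868

1.2868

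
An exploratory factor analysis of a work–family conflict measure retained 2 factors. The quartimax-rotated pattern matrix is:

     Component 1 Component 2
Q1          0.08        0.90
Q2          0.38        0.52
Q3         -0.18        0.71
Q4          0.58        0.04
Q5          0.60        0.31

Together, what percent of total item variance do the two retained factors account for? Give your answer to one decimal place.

SS loadings by factor: 0.8796, 1.6822; total = 2.5618.
Total variance with 5 standardized items is 5, so the solution explains 2.5618/5 = 0.5124 = 51.24%.

51.2%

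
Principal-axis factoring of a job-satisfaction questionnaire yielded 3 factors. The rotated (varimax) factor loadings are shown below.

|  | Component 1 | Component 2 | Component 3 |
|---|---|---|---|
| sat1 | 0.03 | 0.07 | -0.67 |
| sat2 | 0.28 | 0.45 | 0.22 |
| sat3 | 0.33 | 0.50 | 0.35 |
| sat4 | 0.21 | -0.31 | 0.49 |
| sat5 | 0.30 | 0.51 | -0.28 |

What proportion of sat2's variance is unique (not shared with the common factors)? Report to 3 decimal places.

h² = 0.28² + 0.45² + 0.22² = 0.0784 + 0.2025 + 0.0484 = 0.3293
Uniqueness u² = 1 − h² = 1 − 0.3293 = 0.6707

0.671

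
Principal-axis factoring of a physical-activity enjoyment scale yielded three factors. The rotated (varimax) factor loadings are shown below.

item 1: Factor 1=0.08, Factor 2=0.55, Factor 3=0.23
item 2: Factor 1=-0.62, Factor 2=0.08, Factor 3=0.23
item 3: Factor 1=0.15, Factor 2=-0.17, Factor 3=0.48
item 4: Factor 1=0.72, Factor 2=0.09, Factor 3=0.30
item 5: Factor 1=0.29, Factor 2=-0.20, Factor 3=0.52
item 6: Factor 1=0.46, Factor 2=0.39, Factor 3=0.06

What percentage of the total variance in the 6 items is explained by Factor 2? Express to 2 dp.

SS loadings for Factor 2 = 0.55² + 0.08² + (-0.17)² + 0.09² + (-0.20)² + 0.39² = 0.5380
With 6 standardized items, total variance = 6. Proportion = 0.5380/6 = 0.0897 → 8.97%.

8.97%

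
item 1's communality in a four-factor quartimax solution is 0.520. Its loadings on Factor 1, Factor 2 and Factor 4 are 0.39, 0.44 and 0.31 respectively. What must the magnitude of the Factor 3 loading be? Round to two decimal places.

Under orthogonal rotation h² = Σλ², so λ_Factor 3² = h² − (0.4418) = 0.520 − 0.4418 = 0.0782.
|λ| = √0.0782 = 0.2796.

0.28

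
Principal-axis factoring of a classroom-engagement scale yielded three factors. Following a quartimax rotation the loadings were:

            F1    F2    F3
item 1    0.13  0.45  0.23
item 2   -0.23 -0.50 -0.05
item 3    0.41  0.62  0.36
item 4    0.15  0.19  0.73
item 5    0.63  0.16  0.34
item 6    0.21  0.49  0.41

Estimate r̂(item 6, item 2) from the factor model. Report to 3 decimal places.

r̂ = Σ λ_i·λ_j across factors = (0.21)(-0.23) + (0.49)(-0.50) + (0.41)(-0.05)
  = -0.0483 -0.2450 -0.0205 = -0.3138

-0.314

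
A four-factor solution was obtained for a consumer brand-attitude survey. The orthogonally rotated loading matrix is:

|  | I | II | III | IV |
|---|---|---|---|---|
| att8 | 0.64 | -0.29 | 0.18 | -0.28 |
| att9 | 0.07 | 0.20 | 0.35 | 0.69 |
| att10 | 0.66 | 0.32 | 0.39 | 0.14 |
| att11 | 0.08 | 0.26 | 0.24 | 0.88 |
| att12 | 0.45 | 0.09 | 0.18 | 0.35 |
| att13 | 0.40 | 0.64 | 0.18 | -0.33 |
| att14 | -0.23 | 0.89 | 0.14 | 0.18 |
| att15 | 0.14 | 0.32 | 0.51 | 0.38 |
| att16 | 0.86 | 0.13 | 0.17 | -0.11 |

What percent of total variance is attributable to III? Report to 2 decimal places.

8.20%

SS loadings for III = 0.18² + 0.35² + 0.39² + 0.24² + 0.18² + 0.18² + 0.14² + 0.51² + 0.17² = 0.7380
With 9 standardized items, total variance = 9. Proportion = 0.7380/9 = 0.0820 → 8.20%.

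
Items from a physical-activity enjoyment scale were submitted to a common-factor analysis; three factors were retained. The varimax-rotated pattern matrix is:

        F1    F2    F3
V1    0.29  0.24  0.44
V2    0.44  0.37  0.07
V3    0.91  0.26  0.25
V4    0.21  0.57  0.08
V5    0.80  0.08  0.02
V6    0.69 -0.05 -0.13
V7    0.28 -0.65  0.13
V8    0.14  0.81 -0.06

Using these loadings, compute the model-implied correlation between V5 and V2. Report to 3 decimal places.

r̂ = Σ λ_i·λ_j across factors = (0.80)(0.44) + (0.08)(0.37) + (0.02)(0.07)
  = +0.3520 +0.0296 +0.0014 = 0.3830

0.383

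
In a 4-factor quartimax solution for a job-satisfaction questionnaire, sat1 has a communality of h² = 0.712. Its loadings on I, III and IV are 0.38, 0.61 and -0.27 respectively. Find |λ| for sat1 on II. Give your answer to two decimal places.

Under orthogonal rotation h² = Σλ², so λ_II² = h² − (0.5894) = 0.712 − 0.5894 = 0.1226.
|λ| = √0.1226 = 0.3501.

0.35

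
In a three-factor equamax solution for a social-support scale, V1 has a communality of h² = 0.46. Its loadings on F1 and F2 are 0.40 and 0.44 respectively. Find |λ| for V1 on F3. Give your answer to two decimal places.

0.33

Under orthogonal rotation h² = Σλ², so λ_F3² = h² − (0.3536) = 0.46 − 0.3536 = 0.1064.
|λ| = √0.1064 = 0.3262.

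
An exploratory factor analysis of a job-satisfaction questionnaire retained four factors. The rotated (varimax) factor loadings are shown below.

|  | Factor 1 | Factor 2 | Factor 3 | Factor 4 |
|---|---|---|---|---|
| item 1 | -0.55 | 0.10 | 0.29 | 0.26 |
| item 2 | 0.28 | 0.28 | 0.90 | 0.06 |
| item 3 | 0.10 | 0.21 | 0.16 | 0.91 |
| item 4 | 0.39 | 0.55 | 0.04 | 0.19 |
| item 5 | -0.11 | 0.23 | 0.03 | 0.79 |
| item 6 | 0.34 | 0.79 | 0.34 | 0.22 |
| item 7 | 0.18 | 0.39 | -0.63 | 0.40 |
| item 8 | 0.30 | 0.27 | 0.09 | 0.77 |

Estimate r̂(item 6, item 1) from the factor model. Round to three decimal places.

0.048

r̂ = Σ λ_i·λ_j across factors = (0.34)(-0.55) + (0.79)(0.10) + (0.34)(0.29) + (0.22)(0.26)
  = -0.1870 +0.0790 +0.0986 +0.0572 = 0.0478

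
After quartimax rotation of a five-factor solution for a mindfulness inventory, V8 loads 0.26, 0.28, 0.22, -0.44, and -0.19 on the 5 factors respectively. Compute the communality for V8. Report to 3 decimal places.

0.424

h² = 0.26² + 0.28² + 0.22² + (-0.44)² + (-0.19)² = 0.0676 + 0.0784 + 0.0484 + 0.1936 + 0.0361 = 0.4241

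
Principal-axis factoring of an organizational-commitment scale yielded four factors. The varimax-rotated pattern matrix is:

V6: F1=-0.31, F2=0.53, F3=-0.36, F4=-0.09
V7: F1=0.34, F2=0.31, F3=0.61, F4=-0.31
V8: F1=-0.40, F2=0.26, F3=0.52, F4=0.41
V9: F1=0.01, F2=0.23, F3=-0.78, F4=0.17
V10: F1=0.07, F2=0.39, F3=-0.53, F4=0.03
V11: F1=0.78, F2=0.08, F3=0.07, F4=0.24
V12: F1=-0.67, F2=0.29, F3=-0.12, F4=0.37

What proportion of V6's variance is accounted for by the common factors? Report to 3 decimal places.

h² = (-0.31)² + 0.53² + (-0.36)² + (-0.09)² = 0.0961 + 0.2809 + 0.1296 + 0.0081 = 0.5147

0.515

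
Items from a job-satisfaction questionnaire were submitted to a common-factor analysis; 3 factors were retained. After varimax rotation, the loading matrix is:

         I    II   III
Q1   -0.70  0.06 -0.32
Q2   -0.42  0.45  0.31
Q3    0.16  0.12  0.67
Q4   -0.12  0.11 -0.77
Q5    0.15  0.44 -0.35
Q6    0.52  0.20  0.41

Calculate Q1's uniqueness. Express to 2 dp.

0.40

h² = (-0.70)² + 0.06² + (-0.32)² = 0.4900 + 0.0036 + 0.1024 = 0.5960
Uniqueness u² = 1 − h² = 1 − 0.5960 = 0.4040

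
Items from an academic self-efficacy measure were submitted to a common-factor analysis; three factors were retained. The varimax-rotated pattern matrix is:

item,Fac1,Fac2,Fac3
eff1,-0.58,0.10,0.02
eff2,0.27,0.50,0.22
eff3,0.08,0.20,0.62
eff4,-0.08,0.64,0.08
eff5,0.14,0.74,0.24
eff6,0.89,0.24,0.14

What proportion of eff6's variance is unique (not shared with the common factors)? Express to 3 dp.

h² = 0.89² + 0.24² + 0.14² = 0.7921 + 0.0576 + 0.0196 = 0.8693
Uniqueness u² = 1 − h² = 1 − 0.8693 = 0.1307

0.131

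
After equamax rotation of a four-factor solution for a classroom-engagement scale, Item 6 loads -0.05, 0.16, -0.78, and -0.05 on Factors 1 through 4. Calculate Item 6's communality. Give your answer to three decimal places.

0.639

h² = (-0.05)² + 0.16² + (-0.78)² + (-0.05)² = 0.0025 + 0.0256 + 0.6084 + 0.0025 = 0.6390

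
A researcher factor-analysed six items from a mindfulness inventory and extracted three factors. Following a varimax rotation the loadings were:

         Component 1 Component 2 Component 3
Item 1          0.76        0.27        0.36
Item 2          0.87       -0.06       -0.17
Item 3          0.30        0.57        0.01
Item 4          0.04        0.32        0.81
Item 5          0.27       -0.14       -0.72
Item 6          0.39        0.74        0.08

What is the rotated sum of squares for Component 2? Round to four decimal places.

1.0710

SS loadings for Component 2 = 0.27² + (-0.06)² + 0.57² + 0.32² + (-0.14)² + 0.74² = 0.0729 + 0.0036 + 0.3249 + 0.1024 + 0.0196 + 0.5476 = 1.0710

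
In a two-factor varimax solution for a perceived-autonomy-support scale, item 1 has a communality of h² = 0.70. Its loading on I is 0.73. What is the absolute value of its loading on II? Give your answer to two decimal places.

0.41

Under orthogonal rotation h² = Σλ², so λ_II² = h² − (0.5329) = 0.70 − 0.5329 = 0.1671.
|λ| = √0.1671 = 0.4088.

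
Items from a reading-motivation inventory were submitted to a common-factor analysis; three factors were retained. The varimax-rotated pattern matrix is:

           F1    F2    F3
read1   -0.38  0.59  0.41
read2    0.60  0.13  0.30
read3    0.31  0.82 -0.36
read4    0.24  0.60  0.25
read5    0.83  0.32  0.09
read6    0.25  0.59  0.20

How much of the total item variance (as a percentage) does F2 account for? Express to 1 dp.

30.8%

SS loadings for F2 = 0.59² + 0.13² + 0.82² + 0.60² + 0.32² + 0.59² = 1.8479
With 6 standardized items, total variance = 6. Proportion = 1.8479/6 = 0.3080 → 30.80%.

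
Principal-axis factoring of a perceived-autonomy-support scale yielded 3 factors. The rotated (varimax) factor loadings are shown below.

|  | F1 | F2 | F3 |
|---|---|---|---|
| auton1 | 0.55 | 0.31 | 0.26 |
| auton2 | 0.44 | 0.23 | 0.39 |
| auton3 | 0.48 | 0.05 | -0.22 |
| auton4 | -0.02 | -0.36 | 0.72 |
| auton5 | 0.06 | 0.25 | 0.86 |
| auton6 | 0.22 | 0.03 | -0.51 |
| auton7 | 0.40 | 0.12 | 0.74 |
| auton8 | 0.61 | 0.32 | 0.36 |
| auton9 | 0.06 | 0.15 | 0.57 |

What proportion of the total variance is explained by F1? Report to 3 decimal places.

SS loadings for F1 = 0.55² + 0.44² + 0.48² + (-0.02)² + 0.06² + 0.22² + 0.40² + 0.61² + 0.06² = 1.3146
Proportion of variance = 1.3146 / 9 = 0.1461.

0.146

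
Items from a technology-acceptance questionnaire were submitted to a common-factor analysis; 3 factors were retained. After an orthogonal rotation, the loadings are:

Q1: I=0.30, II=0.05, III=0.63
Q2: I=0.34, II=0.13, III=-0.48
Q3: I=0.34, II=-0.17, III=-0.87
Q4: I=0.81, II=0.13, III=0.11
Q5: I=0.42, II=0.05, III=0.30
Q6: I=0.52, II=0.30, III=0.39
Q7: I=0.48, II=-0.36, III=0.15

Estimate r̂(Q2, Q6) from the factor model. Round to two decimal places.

0.03

r̂ = Σ λ_i·λ_j across factors = (0.34)(0.52) + (0.13)(0.30) + (-0.48)(0.39)
  = +0.1768 +0.0390 -0.1872 = 0.0286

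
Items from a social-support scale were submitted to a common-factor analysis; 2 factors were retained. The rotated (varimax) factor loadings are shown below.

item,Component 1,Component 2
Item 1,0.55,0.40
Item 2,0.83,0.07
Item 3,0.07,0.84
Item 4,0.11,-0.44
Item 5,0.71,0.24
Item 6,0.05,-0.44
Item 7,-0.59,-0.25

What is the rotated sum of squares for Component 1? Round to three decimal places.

SS loadings for Component 1 = 0.55² + 0.83² + 0.07² + 0.11² + 0.71² + 0.05² + (-0.59)² = 0.3025 + 0.6889 + 0.0049 + 0.0121 + 0.5041 + 0.0025 + 0.3481 = 1.8631

1.863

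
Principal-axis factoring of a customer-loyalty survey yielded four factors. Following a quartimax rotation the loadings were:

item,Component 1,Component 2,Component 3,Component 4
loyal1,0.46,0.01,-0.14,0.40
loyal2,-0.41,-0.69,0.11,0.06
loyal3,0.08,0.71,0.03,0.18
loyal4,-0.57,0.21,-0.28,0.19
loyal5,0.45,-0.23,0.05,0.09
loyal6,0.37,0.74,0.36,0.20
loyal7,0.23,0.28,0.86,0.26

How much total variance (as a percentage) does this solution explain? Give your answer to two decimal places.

59.10%

Communalities: 0.3913, 0.6599, 0.5438, 0.4835, 0.2660, 0.8541, 0.9385; Σh² = 4.1371.
Total variance with 7 standardized items is 7, so the solution explains 4.1371/7 = 0.5910 = 59.10%.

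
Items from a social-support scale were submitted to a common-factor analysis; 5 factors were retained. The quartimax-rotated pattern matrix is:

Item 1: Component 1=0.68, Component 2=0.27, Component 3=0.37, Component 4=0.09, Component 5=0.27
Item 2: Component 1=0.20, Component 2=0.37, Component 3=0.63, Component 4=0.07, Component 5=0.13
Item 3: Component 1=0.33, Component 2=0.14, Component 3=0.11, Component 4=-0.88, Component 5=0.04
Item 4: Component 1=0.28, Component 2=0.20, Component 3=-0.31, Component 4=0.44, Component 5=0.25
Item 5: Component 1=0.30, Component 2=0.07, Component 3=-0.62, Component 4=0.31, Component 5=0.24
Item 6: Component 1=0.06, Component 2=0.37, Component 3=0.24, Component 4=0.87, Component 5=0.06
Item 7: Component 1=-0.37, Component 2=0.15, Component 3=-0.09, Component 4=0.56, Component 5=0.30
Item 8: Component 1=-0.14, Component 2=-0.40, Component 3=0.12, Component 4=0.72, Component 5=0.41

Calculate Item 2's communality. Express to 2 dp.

h² = 0.20² + 0.37² + 0.63² + 0.07² + 0.13² = 0.0400 + 0.1369 + 0.3969 + 0.0049 + 0.0169 = 0.5956

0.60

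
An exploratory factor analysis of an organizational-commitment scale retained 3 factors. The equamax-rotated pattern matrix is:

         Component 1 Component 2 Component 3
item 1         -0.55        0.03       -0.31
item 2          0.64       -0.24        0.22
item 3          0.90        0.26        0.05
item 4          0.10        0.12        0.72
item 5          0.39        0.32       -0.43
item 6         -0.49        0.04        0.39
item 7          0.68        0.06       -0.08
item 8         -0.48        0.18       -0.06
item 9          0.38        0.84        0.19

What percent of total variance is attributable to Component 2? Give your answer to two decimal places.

SS loadings for Component 2 = 0.03² + (-0.24)² + 0.26² + 0.12² + 0.32² + 0.04² + 0.06² + 0.18² + 0.84² = 0.9861
With 9 standardized items, total variance = 9. Proportion = 0.9861/9 = 0.1096 → 10.96%.

10.96%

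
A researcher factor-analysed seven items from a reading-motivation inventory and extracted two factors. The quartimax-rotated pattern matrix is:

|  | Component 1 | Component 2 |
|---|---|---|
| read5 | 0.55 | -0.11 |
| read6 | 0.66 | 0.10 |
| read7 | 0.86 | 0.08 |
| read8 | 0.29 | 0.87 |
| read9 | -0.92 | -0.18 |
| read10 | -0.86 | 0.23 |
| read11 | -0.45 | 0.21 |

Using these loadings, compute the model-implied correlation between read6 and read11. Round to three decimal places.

r̂ = Σ λ_i·λ_j across factors = (0.66)(-0.45) + (0.10)(0.21)
  = -0.2970 +0.0210 = -0.2760

-0.276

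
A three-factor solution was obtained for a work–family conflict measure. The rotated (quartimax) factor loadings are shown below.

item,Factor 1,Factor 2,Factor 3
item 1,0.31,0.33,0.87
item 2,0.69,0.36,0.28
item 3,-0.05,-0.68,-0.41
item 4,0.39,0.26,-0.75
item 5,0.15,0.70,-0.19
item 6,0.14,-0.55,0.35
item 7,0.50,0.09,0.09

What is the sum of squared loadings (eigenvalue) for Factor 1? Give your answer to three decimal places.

SS loadings for Factor 1 = 0.31² + 0.69² + (-0.05)² + 0.39² + 0.15² + 0.14² + 0.50² = 0.0961 + 0.4761 + 0.0025 + 0.1521 + 0.0225 + 0.0196 + 0.2500 = 1.0189

1.019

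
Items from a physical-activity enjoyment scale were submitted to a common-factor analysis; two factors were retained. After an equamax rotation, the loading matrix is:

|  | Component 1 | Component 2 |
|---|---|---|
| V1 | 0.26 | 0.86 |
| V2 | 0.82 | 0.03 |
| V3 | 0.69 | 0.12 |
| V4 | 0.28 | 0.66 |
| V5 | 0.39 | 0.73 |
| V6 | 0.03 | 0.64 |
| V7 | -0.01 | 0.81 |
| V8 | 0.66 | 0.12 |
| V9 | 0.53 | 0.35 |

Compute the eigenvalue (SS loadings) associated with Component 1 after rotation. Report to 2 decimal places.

SS loadings for Component 1 = 0.26² + 0.82² + 0.69² + 0.28² + 0.39² + 0.03² + (-0.01)² + 0.66² + 0.53² = 0.0676 + 0.6724 + 0.4761 + 0.0784 + 0.1521 + 0.0009 + 0.0001 + 0.4356 + 0.2809 = 2.1641

2.16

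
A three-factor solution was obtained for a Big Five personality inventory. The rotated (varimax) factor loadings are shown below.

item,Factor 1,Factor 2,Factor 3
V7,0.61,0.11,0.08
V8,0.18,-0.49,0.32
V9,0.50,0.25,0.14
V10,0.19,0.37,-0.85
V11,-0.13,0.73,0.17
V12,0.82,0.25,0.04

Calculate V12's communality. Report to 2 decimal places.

h² = 0.82² + 0.25² + 0.04² = 0.6724 + 0.0625 + 0.0016 = 0.7365

0.74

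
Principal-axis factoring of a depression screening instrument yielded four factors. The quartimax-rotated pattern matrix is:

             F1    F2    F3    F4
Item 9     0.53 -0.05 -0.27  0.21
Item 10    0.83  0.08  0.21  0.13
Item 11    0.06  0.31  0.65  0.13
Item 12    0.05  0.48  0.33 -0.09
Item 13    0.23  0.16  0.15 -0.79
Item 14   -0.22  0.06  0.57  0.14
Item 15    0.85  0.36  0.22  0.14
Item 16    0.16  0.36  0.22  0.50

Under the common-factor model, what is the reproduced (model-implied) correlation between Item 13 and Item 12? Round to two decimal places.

r̂ = Σ λ_i·λ_j across factors = (0.23)(0.05) + (0.16)(0.48) + (0.15)(0.33) + (-0.79)(-0.09)
  = +0.0115 +0.0768 +0.0495 +0.0711 = 0.2089

0.21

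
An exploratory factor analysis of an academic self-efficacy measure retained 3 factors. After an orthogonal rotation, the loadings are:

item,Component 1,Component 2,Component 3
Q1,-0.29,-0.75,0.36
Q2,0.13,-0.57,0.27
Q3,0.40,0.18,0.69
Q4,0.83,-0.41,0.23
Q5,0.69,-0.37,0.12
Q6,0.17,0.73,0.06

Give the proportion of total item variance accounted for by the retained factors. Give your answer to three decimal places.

Communalities: 0.7762, 0.4147, 0.6685, 0.9099, 0.6274, 0.5654; Σh² = 3.9621.
Total variance with 6 standardized items is 6, so the solution explains 3.9621/6 = 0.6603.

0.660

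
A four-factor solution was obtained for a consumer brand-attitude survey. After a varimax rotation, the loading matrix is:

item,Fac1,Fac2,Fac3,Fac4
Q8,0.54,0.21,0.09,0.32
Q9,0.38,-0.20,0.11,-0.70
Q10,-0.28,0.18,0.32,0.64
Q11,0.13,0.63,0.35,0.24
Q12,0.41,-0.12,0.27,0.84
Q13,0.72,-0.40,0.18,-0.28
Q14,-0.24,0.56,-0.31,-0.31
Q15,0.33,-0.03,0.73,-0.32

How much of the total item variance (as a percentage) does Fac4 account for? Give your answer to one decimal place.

SS loadings for Fac4 = 0.32² + (-0.70)² + 0.64² + 0.24² + 0.84² + (-0.28)² + (-0.31)² + (-0.32)² = 2.0421
With 8 standardized items, total variance = 8. Proportion = 2.0421/8 = 0.2553 → 25.53%.

25.5%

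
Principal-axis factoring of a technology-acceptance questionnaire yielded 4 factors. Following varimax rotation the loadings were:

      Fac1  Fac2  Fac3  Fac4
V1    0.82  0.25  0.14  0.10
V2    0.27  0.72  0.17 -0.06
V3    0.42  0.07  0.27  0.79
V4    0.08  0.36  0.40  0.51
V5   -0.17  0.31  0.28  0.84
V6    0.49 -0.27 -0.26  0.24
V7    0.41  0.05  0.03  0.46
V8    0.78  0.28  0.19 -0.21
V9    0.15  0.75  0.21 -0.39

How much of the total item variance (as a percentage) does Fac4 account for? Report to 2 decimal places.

SS loadings for Fac4 = 0.10² + (-0.06)² + 0.79² + 0.51² + 0.84² + 0.24² + 0.46² + (-0.21)² + (-0.39)² = 2.0688
With 9 standardized items, total variance = 9. Proportion = 2.0688/9 = 0.2299 → 22.99%.

22.99%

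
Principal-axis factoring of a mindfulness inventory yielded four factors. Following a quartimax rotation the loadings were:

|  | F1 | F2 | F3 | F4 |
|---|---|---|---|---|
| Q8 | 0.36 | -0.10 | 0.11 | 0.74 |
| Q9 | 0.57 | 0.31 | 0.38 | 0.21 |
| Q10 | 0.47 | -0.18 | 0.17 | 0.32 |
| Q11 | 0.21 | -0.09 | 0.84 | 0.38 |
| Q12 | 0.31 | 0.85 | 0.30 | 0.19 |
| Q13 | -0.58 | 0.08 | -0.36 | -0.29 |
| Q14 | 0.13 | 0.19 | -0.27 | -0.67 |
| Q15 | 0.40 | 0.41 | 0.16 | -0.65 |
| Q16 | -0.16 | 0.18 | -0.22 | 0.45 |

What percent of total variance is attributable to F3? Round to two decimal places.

SS loadings for F3 = 0.11² + 0.38² + 0.17² + 0.84² + 0.30² + (-0.36)² + (-0.27)² + 0.16² + (-0.22)² = 1.2575
With 9 standardized items, total variance = 9. Proportion = 1.2575/9 = 0.1397 → 13.97%.

13.97%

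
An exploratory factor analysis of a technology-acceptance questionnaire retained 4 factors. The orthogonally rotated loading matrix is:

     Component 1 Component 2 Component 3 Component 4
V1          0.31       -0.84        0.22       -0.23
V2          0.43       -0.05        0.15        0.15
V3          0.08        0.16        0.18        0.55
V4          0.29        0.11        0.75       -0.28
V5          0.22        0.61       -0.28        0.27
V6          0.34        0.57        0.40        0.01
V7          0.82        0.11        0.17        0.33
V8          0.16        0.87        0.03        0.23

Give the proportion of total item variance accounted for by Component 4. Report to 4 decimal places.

SS loadings for Component 4 = (-0.23)² + 0.15² + 0.55² + (-0.28)² + 0.27² + 0.01² + 0.33² + 0.23² = 0.6911
Proportion of variance = 0.6911 / 8 = 0.0864.

0.0864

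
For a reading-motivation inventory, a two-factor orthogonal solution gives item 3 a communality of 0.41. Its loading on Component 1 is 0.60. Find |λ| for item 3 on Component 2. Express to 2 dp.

Under orthogonal rotation h² = Σλ², so λ_Component 2² = h² − (0.3600) = 0.41 − 0.3600 = 0.0500.
|λ| = √0.0500 = 0.2236.

0.22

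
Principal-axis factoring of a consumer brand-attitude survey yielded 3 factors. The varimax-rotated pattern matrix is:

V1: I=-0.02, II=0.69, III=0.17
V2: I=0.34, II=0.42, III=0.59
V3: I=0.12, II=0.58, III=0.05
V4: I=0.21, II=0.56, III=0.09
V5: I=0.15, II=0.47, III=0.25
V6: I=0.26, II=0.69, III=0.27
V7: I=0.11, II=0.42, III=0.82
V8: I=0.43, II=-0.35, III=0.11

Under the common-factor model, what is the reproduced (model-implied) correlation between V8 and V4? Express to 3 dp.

r̂ = Σ λ_i·λ_j across factors = (0.43)(0.21) + (-0.35)(0.56) + (0.11)(0.09)
  = +0.0903 -0.1960 +0.0099 = -0.0958

-0.096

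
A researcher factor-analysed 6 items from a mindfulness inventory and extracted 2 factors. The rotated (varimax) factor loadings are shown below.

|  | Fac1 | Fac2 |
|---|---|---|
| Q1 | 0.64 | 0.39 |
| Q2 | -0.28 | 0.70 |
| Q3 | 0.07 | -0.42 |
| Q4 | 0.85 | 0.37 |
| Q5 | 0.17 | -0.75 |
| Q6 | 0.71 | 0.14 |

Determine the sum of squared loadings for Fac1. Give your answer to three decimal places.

1.748

SS loadings for Fac1 = 0.64² + (-0.28)² + 0.07² + 0.85² + 0.17² + 0.71² = 0.4096 + 0.0784 + 0.0049 + 0.7225 + 0.0289 + 0.5041 = 1.7484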